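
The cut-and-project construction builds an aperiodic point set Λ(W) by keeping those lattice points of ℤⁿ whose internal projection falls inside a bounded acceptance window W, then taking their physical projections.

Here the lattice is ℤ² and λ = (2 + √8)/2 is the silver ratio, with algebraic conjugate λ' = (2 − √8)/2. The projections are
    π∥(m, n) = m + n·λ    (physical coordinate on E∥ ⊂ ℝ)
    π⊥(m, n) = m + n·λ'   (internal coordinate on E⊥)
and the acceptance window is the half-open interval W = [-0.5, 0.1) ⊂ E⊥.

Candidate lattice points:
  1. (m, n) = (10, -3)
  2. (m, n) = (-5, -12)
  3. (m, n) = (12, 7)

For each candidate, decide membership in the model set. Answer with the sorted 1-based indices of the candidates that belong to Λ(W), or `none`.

2

Compute λ' = (2−√8)/2 = -0.4142, so π⊥(m,n) = m -0.4142·n.
[1] lift (10,-3): star map gives 11.2426; window check -0.5 ≤ 11.2426 < 0.1 is false → out
[2] lift (-5,-12): star map gives -0.0294; window check -0.5 ≤ -0.0294 < 0.1 is true → IN Λ
[3] lift (12,7): star map gives 9.1005; window check -0.5 ≤ 9.1005 < 0.1 is false → out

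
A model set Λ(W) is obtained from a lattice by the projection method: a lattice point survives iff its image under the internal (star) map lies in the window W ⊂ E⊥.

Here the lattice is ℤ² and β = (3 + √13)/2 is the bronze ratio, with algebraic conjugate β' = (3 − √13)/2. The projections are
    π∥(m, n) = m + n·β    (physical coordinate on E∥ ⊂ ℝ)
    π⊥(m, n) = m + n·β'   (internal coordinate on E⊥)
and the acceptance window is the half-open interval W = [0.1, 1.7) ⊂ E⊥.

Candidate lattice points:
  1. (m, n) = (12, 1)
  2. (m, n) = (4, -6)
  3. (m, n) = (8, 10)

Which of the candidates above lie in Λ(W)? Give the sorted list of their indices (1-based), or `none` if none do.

Numerically β ≈ 3.302776 and β' = −1/β ≈ -0.302776.
[1] lift (12,1): star map gives 11.697224; window check 0.1 ≤ 11.697224 < 1.7 is false → out
[2] lift (4,-6): star map gives 5.816654; window check 0.1 ≤ 5.816654 < 1.7 is false → out
[3] lift (8,10): star map gives 4.972244; window check 0.1 ≤ 4.972244 < 1.7 is false → out

none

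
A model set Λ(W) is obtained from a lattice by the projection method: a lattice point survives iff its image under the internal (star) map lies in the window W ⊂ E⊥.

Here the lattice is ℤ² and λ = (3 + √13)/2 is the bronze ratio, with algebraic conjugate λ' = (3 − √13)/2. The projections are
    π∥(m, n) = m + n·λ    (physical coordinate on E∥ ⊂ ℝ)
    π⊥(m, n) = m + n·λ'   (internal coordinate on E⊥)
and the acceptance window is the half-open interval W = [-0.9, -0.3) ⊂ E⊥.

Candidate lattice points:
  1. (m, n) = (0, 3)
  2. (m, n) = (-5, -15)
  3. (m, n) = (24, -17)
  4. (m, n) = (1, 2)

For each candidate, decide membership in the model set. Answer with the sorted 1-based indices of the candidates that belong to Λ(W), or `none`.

λ' = (3−√13)/2 ≈ -0.3028.
[1] lift (0,3): star map gives -0.9083; window check -0.9 ≤ -0.9083 < -0.3 is false → out
[2] lift (-5,-15): star map gives -0.4584; window check -0.9 ≤ -0.4584 < -0.3 is true → IN Λ
[3] lift (24,-17): star map gives 29.1472; window check -0.9 ≤ 29.1472 < -0.3 is false → out
[4] lift (1,2): star map gives 0.3944; window check -0.9 ≤ 0.3944 < -0.3 is false → out

2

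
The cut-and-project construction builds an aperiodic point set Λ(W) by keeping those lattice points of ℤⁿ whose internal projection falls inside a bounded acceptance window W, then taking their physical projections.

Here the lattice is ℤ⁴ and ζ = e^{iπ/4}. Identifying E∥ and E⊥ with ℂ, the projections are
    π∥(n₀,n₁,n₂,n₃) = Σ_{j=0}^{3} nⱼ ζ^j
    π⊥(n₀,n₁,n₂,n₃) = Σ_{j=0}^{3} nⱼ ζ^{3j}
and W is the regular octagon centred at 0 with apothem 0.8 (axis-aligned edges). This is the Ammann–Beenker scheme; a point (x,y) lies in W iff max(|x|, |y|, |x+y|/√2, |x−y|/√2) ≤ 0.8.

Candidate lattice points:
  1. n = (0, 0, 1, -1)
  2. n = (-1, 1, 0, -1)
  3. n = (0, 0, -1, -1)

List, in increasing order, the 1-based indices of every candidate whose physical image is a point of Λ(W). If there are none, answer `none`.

3

With ζ = e^{iπ/4} the internal vectors are ζ^0,ζ^3,ζ^6,ζ^9.
candidate 1: n = (0, 0, 1, -1) → π⊥ ≈ (-0.7071, -1.7071); max(|x|,|y|,|x±y|/√2) = 1.7071 > 0.8 ⇒ ∉ W
candidate 2: n = (-1, 1, 0, -1) → π⊥ ≈ (-2.4142, +0.0000); max(|x|,|y|,|x±y|/√2) = 2.4142 > 0.8 ⇒ ∉ W
candidate 3: n = (0, 0, -1, -1) → π⊥ ≈ (-0.7071, +0.2929); max(|x|,|y|,|x±y|/√2) = 0.7071 ≤ 0.8 ⇒ ∈ W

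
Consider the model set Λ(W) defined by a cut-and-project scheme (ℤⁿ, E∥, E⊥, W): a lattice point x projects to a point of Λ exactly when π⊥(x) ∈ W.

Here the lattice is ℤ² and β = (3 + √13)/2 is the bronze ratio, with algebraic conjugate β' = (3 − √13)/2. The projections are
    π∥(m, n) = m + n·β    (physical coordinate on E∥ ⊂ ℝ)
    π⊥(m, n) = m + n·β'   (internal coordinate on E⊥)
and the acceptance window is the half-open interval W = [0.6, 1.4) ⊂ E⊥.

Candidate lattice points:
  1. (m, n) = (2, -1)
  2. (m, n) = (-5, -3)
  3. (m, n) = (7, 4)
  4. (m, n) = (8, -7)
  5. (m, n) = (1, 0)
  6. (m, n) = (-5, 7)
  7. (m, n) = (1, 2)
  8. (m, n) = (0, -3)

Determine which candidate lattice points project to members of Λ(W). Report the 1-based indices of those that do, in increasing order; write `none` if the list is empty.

5, 8

Compute β' = (3−√13)/2 = -0.3028, so π⊥(m,n) = m -0.3028·n.
[1] lift (2,-1): star map gives 2.3028; window check 0.6 ≤ 2.3028 < 1.4 is false → out
[2] lift (-5,-3): star map gives -4.0917; window check 0.6 ≤ -4.0917 < 1.4 is false → out
[3] lift (7,4): star map gives 5.7889; window check 0.6 ≤ 5.7889 < 1.4 is false → out
[4] lift (8,-7): star map gives 10.1194; window check 0.6 ≤ 10.1194 < 1.4 is false → out
[5] lift (1,0): star map gives 1.0000; window check 0.6 ≤ 1.0000 < 1.4 is true → IN Λ
[6] lift (-5,7): star map gives -7.1194; window check 0.6 ≤ -7.1194 < 1.4 is false → out
[7] lift (1,2): star map gives 0.3944; window check 0.6 ≤ 0.3944 < 1.4 is false → out
[8] lift (0,-3): star map gives 0.9083; window check 0.6 ≤ 0.9083 < 1.4 is true → IN Λ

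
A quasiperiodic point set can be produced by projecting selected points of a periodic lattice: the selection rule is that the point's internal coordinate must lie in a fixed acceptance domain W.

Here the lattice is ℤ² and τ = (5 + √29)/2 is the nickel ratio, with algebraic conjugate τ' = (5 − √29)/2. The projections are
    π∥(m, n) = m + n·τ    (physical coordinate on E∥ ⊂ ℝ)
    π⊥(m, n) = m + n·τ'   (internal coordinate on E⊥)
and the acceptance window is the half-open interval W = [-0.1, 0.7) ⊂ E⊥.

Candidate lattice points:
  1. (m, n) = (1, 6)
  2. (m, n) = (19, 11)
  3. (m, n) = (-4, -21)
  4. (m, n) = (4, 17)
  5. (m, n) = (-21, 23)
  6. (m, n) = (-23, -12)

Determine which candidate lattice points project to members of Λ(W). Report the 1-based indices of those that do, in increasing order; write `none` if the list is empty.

3

Compute τ' = (5−√29)/2 = -0.192582, so π⊥(m,n) = m -0.192582·n.
#1 (1,6): internal coord 1 + (6)·τ' = -0.155494; -0.155494 ∉ [-0.1, 0.7) → out
#2 (19,11): internal coord 19 + (11)·τ' = +16.881594; +16.881594 ∉ [-0.1, 0.7) → out
#3 (-4,-21): internal coord -4 + (-21)·τ' = +0.044230; +0.044230 ∈ [-0.1, 0.7) → IN Λ
#4 (4,17): internal coord 4 + (17)·τ' = +0.726099; +0.726099 ∉ [-0.1, 0.7) → out
#5 (-21,23): internal coord -21 + (23)·τ' = -25.429395; -25.429395 ∉ [-0.1, 0.7) → out
#6 (-23,-12): internal coord -23 + (-12)·τ' = -20.689011; -20.689011 ∉ [-0.1, 0.7) → out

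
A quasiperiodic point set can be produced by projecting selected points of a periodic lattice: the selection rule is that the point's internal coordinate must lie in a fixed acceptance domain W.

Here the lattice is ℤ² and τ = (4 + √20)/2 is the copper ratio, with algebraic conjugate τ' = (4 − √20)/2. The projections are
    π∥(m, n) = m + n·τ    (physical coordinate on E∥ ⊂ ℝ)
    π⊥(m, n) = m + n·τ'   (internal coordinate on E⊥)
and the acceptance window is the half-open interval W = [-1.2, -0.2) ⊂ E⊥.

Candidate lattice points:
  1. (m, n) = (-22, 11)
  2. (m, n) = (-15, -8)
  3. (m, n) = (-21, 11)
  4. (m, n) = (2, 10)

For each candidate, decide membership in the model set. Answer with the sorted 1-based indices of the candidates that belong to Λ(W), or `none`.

4

Compute τ' = (4−√20)/2 = -0.236068, so π⊥(m,n) = m -0.236068·n.
candidate 1: (m,n)=(-22,11) → π∥ = -22+11·τ ≈ 24.596748, π⊥ = -22+11·τ' ≈ -24.596748 ∉ [-1.2, -0.2) ⇒ out
candidate 2: (m,n)=(-15,-8) → π∥ = -15-8·τ ≈ -48.888544, π⊥ = -15-8·τ' ≈ -13.111456 ∉ [-1.2, -0.2) ⇒ out
candidate 3: (m,n)=(-21,11) → π∥ = -21+11·τ ≈ 25.596748, π⊥ = -21+11·τ' ≈ -23.596748 ∉ [-1.2, -0.2) ⇒ out
candidate 4: (m,n)=(2,10) → π∥ = 2+10·τ ≈ 44.360680, π⊥ = 2+10·τ' ≈ -0.360680 ∈ [-1.2, -0.2) ⇒ IN Λ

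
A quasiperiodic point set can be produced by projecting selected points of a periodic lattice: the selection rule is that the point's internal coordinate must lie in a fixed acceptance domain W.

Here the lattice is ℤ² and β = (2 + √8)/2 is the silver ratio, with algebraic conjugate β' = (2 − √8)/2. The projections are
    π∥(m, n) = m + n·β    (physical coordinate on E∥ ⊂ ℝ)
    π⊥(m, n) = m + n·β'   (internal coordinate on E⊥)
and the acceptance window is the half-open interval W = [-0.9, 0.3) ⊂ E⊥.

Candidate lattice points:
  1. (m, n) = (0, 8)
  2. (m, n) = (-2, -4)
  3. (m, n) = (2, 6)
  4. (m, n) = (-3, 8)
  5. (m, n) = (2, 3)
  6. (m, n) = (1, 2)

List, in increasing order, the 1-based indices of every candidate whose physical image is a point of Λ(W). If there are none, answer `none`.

2, 3, 6

Compute β' = (2−√8)/2 = -0.4142, so π⊥(m,n) = m -0.4142·n.
candidate 1: (m,n)=(0,8) → π∥ = 0+8·β ≈ 19.3137, π⊥ = 0+8·β' ≈ -3.3137 ∉ [-0.9, 0.3) ⇒ out
candidate 2: (m,n)=(-2,-4) → π∥ = -2-4·β ≈ -11.6569, π⊥ = -2-4·β' ≈ -0.3431 ∈ [-0.9, 0.3) ⇒ IN Λ
candidate 3: (m,n)=(2,6) → π∥ = 2+6·β ≈ 16.4853, π⊥ = 2+6·β' ≈ -0.4853 ∈ [-0.9, 0.3) ⇒ IN Λ
candidate 4: (m,n)=(-3,8) → π∥ = -3+8·β ≈ 16.3137, π⊥ = -3+8·β' ≈ -6.3137 ∉ [-0.9, 0.3) ⇒ out
candidate 5: (m,n)=(2,3) → π∥ = 2+3·β ≈ 9.2426, π⊥ = 2+3·β' ≈ 0.7574 ∉ [-0.9, 0.3) ⇒ out
candidate 6: (m,n)=(1,2) → π∥ = 1+2·β ≈ 5.8284, π⊥ = 1+2·β' ≈ 0.1716 ∈ [-0.9, 0.3) ⇒ IN Λ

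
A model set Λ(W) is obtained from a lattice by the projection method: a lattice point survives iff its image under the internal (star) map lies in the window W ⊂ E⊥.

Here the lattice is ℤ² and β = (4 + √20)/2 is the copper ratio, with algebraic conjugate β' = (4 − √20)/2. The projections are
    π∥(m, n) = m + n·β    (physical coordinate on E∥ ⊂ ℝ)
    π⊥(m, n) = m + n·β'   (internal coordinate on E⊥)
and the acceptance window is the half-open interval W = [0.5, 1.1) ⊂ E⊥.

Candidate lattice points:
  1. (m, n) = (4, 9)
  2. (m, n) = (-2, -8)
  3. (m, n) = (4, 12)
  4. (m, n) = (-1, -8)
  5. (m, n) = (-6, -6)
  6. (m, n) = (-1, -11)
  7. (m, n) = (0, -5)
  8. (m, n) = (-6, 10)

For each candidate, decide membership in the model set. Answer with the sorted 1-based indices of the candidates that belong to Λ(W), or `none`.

β' = (4−√20)/2 ≈ -0.23607.
#1 (4,9): internal coord 4 + (9)·β' = +1.87539; +1.87539 ∉ [0.5, 1.1) → out
#2 (-2,-8): internal coord -2 + (-8)·β' = -0.11146; -0.11146 ∉ [0.5, 1.1) → out
#3 (4,12): internal coord 4 + (12)·β' = +1.16718; +1.16718 ∉ [0.5, 1.1) → out
#4 (-1,-8): internal coord -1 + (-8)·β' = +0.88854; +0.88854 ∈ [0.5, 1.1) → IN Λ
#5 (-6,-6): internal coord -6 + (-6)·β' = -4.58359; -4.58359 ∉ [0.5, 1.1) → out
#6 (-1,-11): internal coord -1 + (-11)·β' = +1.59675; +1.59675 ∉ [0.5, 1.1) → out
#7 (0,-5): internal coord 0 + (-5)·β' = +1.18034; +1.18034 ∉ [0.5, 1.1) → out
#8 (-6,10): internal coord -6 + (10)·β' = -8.36068; -8.36068 ∉ [0.5, 1.1) → out

4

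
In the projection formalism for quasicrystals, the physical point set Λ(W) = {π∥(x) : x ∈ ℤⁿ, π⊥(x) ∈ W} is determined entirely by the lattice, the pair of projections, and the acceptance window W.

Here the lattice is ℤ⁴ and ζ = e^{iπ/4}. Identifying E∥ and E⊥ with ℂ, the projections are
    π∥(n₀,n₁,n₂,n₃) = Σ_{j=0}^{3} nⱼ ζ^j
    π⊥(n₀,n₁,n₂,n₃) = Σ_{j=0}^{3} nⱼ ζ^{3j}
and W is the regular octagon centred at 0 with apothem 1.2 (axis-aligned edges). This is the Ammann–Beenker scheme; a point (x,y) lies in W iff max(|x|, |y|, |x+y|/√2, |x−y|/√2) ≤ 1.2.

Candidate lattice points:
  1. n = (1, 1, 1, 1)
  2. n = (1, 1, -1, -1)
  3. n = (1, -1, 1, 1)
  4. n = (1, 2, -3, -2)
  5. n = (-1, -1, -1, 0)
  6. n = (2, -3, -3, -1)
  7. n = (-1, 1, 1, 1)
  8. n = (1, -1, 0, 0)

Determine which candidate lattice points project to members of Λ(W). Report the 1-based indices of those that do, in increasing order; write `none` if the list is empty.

π⊥(n) = n₀ + n₁ζ³ + n₂ζ⁶ + n₃ζ⁹ where ζ = e^{iπ/4}.
#1 (1, 1, 1, 1): internal (1.0000, 0.4142); octagon support 1.0000 vs apothem 1.2 → ∈ W
#2 (1, 1, -1, -1): internal (-0.4142, 1.0000); octagon support 1.0000 vs apothem 1.2 → ∈ W
#3 (1, -1, 1, 1): internal (2.4142, -1.0000); octagon support 2.4142 vs apothem 1.2 → ∉ W
#4 (1, 2, -3, -2): internal (-1.8284, 3.0000); octagon support 3.4142 vs apothem 1.2 → ∉ W
#5 (-1, -1, -1, 0): internal (-0.2929, 0.2929); octagon support 0.4142 vs apothem 1.2 → ∈ W
#6 (2, -3, -3, -1): internal (3.4142, 0.1716); octagon support 3.4142 vs apothem 1.2 → ∉ W
#7 (-1, 1, 1, 1): internal (-1.0000, 0.4142); octagon support 1.0000 vs apothem 1.2 → ∈ W
#8 (1, -1, 0, 0): internal (1.7071, -0.7071); octagon support 1.7071 vs apothem 1.2 → ∉ W

1, 2, 5, 7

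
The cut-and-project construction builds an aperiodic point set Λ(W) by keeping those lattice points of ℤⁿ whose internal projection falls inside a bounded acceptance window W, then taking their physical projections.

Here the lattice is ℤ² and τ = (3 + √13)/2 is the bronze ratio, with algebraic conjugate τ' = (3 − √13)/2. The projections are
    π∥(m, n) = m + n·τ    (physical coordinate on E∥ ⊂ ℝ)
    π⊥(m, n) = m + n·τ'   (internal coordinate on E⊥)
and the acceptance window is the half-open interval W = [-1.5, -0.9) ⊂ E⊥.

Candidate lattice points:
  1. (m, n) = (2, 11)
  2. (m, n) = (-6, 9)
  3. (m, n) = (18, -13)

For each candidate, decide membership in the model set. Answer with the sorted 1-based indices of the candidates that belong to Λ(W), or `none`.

Numerically τ ≈ 3.302776 and τ' = −1/τ ≈ -0.302776.
#1 (2,11): internal coord 2 + (11)·τ' = -1.330532; -1.330532 ∈ [-1.5, -0.9) → IN Λ
#2 (-6,9): internal coord -6 + (9)·τ' = -8.724981; -8.724981 ∉ [-1.5, -0.9) → out
#3 (18,-13): internal coord 18 + (-13)·τ' = +21.936083; +21.936083 ∉ [-1.5, -0.9) → out

1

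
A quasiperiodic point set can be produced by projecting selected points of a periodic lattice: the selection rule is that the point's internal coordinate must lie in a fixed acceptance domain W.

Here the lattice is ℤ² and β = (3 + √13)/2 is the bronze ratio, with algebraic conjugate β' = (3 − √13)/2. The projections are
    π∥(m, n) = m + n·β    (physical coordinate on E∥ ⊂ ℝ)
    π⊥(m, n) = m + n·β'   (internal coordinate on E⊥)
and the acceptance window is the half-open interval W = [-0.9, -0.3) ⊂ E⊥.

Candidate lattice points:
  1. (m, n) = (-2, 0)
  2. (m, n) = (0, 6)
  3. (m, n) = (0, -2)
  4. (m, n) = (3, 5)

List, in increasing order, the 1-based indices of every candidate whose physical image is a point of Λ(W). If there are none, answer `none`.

none

β' = (3−√13)/2 ≈ -0.3028.
candidate 1: (m,n)=(-2,0) → π∥ = -2+0·β ≈ -2.0000, π⊥ = -2+0·β' ≈ -2.0000 ∉ [-0.9, -0.3) ⇒ out
candidate 2: (m,n)=(0,6) → π∥ = 0+6·β ≈ 19.8167, π⊥ = 0+6·β' ≈ -1.8167 ∉ [-0.9, -0.3) ⇒ out
candidate 3: (m,n)=(0,-2) → π∥ = 0-2·β ≈ -6.6056, π⊥ = 0-2·β' ≈ 0.6056 ∉ [-0.9, -0.3) ⇒ out
candidate 4: (m,n)=(3,5) → π∥ = 3+5·β ≈ 19.5139, π⊥ = 3+5·β' ≈ 1.4861 ∉ [-0.9, -0.3) ⇒ out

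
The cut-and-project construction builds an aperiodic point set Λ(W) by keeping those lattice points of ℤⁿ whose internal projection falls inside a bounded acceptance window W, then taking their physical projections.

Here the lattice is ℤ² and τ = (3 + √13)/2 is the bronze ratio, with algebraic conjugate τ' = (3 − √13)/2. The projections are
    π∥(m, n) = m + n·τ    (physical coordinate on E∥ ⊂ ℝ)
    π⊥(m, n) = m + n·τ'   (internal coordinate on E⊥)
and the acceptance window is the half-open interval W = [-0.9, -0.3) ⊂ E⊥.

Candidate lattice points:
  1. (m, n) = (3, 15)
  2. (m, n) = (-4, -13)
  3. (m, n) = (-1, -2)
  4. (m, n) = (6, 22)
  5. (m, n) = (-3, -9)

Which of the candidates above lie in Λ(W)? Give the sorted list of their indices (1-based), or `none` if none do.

3, 4

Compute τ' = (3−√13)/2 = -0.302776, so π⊥(m,n) = m -0.302776·n.
#1 (3,15): internal coord 3 + (15)·τ' = -1.541635; -1.541635 ∉ [-0.9, -0.3) → out
#2 (-4,-13): internal coord -4 + (-13)·τ' = -0.063917; -0.063917 ∉ [-0.9, -0.3) → out
#3 (-1,-2): internal coord -1 + (-2)·τ' = -0.394449; -0.394449 ∈ [-0.9, -0.3) → IN Λ
#4 (6,22): internal coord 6 + (22)·τ' = -0.661064; -0.661064 ∈ [-0.9, -0.3) → IN Λ
#5 (-3,-9): internal coord -3 + (-9)·τ' = -0.275019; -0.275019 ∉ [-0.9, -0.3) → out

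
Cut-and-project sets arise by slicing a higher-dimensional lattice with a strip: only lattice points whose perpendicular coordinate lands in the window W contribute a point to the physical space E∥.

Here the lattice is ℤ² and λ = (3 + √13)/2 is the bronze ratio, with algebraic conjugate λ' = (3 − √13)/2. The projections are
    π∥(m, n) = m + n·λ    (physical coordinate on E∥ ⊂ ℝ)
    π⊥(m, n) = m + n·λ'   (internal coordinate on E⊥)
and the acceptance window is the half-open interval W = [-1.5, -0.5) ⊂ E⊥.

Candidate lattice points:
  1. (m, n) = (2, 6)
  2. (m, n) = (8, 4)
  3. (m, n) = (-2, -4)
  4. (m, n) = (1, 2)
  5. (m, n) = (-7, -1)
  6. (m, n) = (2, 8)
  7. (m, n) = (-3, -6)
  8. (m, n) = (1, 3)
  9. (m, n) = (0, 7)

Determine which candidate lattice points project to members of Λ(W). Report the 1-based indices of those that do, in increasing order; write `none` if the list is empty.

3, 7

Numerically λ ≈ 3.3028 and λ' = −1/λ ≈ -0.3028.
candidate 1: (m,n)=(2,6) → π∥ = 2+6·λ ≈ 21.8167, π⊥ = 2+6·λ' ≈ 0.1833 ∉ [-1.5, -0.5) ⇒ out
candidate 2: (m,n)=(8,4) → π∥ = 8+4·λ ≈ 21.2111, π⊥ = 8+4·λ' ≈ 6.7889 ∉ [-1.5, -0.5) ⇒ out
candidate 3: (m,n)=(-2,-4) → π∥ = -2-4·λ ≈ -15.2111, π⊥ = -2-4·λ' ≈ -0.7889 ∈ [-1.5, -0.5) ⇒ IN Λ
candidate 4: (m,n)=(1,2) → π∥ = 1+2·λ ≈ 7.6056, π⊥ = 1+2·λ' ≈ 0.3944 ∉ [-1.5, -0.5) ⇒ out
candidate 5: (m,n)=(-7,-1) → π∥ = -7-1·λ ≈ -10.3028, π⊥ = -7-1·λ' ≈ -6.6972 ∉ [-1.5, -0.5) ⇒ out
candidate 6: (m,n)=(2,8) → π∥ = 2+8·λ ≈ 28.4222, π⊥ = 2+8·λ' ≈ -0.4222 ∉ [-1.5, -0.5) ⇒ out
candidate 7: (m,n)=(-3,-6) → π∥ = -3-6·λ ≈ -22.8167, π⊥ = -3-6·λ' ≈ -1.1833 ∈ [-1.5, -0.5) ⇒ IN Λ
candidate 8: (m,n)=(1,3) → π∥ = 1+3·λ ≈ 10.9083, π⊥ = 1+3·λ' ≈ 0.0917 ∉ [-1.5, -0.5) ⇒ out
candidate 9: (m,n)=(0,7) → π∥ = 0+7·λ ≈ 23.1194, π⊥ = 0+7·λ' ≈ -2.1194 ∉ [-1.5, -0.5) ⇒ out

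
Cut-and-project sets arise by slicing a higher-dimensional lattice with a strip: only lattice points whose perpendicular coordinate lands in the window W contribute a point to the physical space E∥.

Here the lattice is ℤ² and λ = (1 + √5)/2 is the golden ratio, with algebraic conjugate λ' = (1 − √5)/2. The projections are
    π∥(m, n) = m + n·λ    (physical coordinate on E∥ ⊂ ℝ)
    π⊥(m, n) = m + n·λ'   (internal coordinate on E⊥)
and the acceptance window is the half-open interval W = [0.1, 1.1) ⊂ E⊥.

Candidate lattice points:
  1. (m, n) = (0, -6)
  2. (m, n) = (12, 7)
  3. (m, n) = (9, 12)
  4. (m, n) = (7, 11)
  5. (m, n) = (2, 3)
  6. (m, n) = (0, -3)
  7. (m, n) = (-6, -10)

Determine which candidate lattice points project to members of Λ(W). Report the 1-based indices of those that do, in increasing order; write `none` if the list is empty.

4, 5, 7

Compute λ' = (1−√5)/2 = -0.6180, so π⊥(m,n) = m -0.6180·n.
[1] lift (0,-6): star map gives 3.7082; window check 0.1 ≤ 3.7082 < 1.1 is false → out
[2] lift (12,7): star map gives 7.6738; window check 0.1 ≤ 7.6738 < 1.1 is false → out
[3] lift (9,12): star map gives 1.5836; window check 0.1 ≤ 1.5836 < 1.1 is false → out
[4] lift (7,11): star map gives 0.2016; window check 0.1 ≤ 0.2016 < 1.1 is true → IN Λ
[5] lift (2,3): star map gives 0.1459; window check 0.1 ≤ 0.1459 < 1.1 is true → IN Λ
[6] lift (0,-3): star map gives 1.8541; window check 0.1 ≤ 1.8541 < 1.1 is false → out
[7] lift (-6,-10): star map gives 0.1803; window check 0.1 ≤ 0.1803 < 1.1 is true → IN Λ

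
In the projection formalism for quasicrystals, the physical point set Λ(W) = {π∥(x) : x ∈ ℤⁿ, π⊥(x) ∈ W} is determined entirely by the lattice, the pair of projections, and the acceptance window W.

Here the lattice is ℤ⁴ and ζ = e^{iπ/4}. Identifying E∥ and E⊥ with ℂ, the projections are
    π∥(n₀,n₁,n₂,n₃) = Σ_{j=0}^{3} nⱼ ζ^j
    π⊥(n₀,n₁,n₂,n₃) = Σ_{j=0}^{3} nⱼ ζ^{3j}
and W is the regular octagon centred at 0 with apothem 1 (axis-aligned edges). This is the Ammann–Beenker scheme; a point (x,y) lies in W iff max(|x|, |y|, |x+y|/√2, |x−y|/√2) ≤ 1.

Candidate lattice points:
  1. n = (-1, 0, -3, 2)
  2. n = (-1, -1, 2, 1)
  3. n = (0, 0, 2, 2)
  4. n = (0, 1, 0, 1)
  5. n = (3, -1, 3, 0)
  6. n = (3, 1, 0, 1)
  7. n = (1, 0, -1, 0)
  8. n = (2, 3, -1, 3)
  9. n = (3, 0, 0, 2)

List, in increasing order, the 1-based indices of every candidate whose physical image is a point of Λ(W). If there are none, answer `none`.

none

π⊥(n) = n₀ + n₁ζ³ + n₂ζ⁶ + n₃ζ⁹ where ζ = e^{iπ/4}.
#1 (-1, 0, -3, 2): internal (0.41421, 4.41421); octagon support 4.41421 vs apothem 1 → ∉ W
#2 (-1, -1, 2, 1): internal (0.41421, -2.00000); octagon support 2.00000 vs apothem 1 → ∉ W
#3 (0, 0, 2, 2): internal (1.41421, -0.58579); octagon support 1.41421 vs apothem 1 → ∉ W
#4 (0, 1, 0, 1): internal (0.00000, 1.41421); octagon support 1.41421 vs apothem 1 → ∉ W
#5 (3, -1, 3, 0): internal (3.70711, -3.70711); octagon support 5.24264 vs apothem 1 → ∉ W
#6 (3, 1, 0, 1): internal (3.00000, 1.41421); octagon support 3.12132 vs apothem 1 → ∉ W
#7 (1, 0, -1, 0): internal (1.00000, 1.00000); octagon support 1.41421 vs apothem 1 → ∉ W
#8 (2, 3, -1, 3): internal (2.00000, 5.24264); octagon support 5.24264 vs apothem 1 → ∉ W
#9 (3, 0, 0, 2): internal (4.41421, 1.41421); octagon support 4.41421 vs apothem 1 → ∉ W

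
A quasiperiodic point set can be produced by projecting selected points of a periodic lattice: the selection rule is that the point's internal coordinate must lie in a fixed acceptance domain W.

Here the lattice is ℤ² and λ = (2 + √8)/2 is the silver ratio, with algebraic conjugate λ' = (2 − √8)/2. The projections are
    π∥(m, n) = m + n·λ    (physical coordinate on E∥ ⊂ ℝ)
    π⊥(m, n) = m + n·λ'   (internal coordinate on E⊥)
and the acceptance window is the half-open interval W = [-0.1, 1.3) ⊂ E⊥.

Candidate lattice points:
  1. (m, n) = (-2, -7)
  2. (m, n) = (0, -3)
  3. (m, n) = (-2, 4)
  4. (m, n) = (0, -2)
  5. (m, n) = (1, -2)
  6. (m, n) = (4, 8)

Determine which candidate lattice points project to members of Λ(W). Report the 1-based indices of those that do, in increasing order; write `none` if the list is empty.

Compute λ' = (2−√8)/2 = -0.4142, so π⊥(m,n) = m -0.4142·n.
candidate 1: (m,n)=(-2,-7) → π∥ = -2-7·λ ≈ -18.8995, π⊥ = -2-7·λ' ≈ 0.8995 ∈ [-0.1, 1.3) ⇒ IN Λ
candidate 2: (m,n)=(0,-3) → π∥ = 0-3·λ ≈ -7.2426, π⊥ = 0-3·λ' ≈ 1.2426 ∈ [-0.1, 1.3) ⇒ IN Λ
candidate 3: (m,n)=(-2,4) → π∥ = -2+4·λ ≈ 7.6569, π⊥ = -2+4·λ' ≈ -3.6569 ∉ [-0.1, 1.3) ⇒ out
candidate 4: (m,n)=(0,-2) → π∥ = 0-2·λ ≈ -4.8284, π⊥ = 0-2·λ' ≈ 0.8284 ∈ [-0.1, 1.3) ⇒ IN Λ
candidate 5: (m,n)=(1,-2) → π∥ = 1-2·λ ≈ -3.8284, π⊥ = 1-2·λ' ≈ 1.8284 ∉ [-0.1, 1.3) ⇒ out
candidate 6: (m,n)=(4,8) → π∥ = 4+8·λ ≈ 23.3137, π⊥ = 4+8·λ' ≈ 0.6863 ∈ [-0.1, 1.3) ⇒ IN Λ

1, 2, 4, 6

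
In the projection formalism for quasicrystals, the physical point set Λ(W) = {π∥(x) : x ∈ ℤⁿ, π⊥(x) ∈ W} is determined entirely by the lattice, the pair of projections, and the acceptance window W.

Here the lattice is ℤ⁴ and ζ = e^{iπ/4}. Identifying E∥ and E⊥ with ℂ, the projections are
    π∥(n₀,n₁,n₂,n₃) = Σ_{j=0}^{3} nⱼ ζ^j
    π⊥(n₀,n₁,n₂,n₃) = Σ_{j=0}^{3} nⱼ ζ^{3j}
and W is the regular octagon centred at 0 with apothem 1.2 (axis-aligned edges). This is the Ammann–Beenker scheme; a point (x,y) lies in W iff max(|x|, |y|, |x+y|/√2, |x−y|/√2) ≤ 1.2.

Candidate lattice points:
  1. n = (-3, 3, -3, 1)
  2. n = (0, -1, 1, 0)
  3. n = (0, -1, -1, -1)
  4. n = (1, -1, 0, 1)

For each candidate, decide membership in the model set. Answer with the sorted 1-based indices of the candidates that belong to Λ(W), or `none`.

π⊥(n) = n₀ + n₁ζ³ + n₂ζ⁶ + n₃ζ⁹ where ζ = e^{iπ/4}.
#1 (-3, 3, -3, 1): internal (-4.4142, 5.8284); octagon support 7.2426 vs apothem 1.2 → ∉ W
#2 (0, -1, 1, 0): internal (0.7071, -1.7071); octagon support 1.7071 vs apothem 1.2 → ∉ W
#3 (0, -1, -1, -1): internal (0.0000, -0.4142); octagon support 0.4142 vs apothem 1.2 → ∈ W
#4 (1, -1, 0, 1): internal (2.4142, 0.0000); octagon support 2.4142 vs apothem 1.2 → ∉ W

3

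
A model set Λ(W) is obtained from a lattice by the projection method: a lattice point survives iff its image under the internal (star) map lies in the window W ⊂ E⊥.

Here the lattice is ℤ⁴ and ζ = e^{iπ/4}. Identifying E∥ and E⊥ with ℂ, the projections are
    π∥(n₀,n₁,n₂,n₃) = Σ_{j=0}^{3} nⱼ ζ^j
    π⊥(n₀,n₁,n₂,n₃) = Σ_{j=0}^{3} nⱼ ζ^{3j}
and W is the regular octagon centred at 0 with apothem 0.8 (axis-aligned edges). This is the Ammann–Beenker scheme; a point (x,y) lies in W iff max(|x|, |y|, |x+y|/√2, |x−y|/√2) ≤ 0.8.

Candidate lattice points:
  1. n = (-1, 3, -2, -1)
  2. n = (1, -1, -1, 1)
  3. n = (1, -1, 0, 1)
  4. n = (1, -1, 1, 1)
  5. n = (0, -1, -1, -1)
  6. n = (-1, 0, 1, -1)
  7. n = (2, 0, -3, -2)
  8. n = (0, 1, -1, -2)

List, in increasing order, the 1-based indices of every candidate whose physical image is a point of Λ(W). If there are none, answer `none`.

π⊥(n) = n₀ + n₁ζ³ + n₂ζ⁶ + n₃ζ⁹ where ζ = e^{iπ/4}.
#1 (-1, 3, -2, -1): internal (-3.8284, 3.4142); octagon support 5.1213 vs apothem 0.8 → ∉ W
#2 (1, -1, -1, 1): internal (2.4142, 1.0000); octagon support 2.4142 vs apothem 0.8 → ∉ W
#3 (1, -1, 0, 1): internal (2.4142, 0.0000); octagon support 2.4142 vs apothem 0.8 → ∉ W
#4 (1, -1, 1, 1): internal (2.4142, -1.0000); octagon support 2.4142 vs apothem 0.8 → ∉ W
#5 (0, -1, -1, -1): internal (0.0000, -0.4142); octagon support 0.4142 vs apothem 0.8 → ∈ W
#6 (-1, 0, 1, -1): internal (-1.7071, -1.7071); octagon support 2.4142 vs apothem 0.8 → ∉ W
#7 (2, 0, -3, -2): internal (0.5858, 1.5858); octagon support 1.5858 vs apothem 0.8 → ∉ W
#8 (0, 1, -1, -2): internal (-2.1213, 0.2929); octagon support 2.1213 vs apothem 0.8 → ∉ W

5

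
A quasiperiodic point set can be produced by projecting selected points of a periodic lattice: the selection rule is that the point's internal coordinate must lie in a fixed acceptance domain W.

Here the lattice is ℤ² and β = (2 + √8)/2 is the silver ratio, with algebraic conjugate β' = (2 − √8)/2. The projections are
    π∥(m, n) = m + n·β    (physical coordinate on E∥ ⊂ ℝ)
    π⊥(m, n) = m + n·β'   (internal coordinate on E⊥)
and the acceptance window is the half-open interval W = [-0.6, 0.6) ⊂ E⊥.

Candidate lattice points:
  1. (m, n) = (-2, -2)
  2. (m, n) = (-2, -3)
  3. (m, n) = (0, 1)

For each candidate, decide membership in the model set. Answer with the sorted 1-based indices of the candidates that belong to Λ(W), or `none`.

Compute β' = (2−√8)/2 = -0.41421, so π⊥(m,n) = m -0.41421·n.
[1] lift (-2,-2): star map gives -1.17157; window check -0.6 ≤ -1.17157 < 0.6 is false → out
[2] lift (-2,-3): star map gives -0.75736; window check -0.6 ≤ -0.75736 < 0.6 is false → out
[3] lift (0,1): star map gives -0.41421; window check -0.6 ≤ -0.41421 < 0.6 is true → IN Λ

3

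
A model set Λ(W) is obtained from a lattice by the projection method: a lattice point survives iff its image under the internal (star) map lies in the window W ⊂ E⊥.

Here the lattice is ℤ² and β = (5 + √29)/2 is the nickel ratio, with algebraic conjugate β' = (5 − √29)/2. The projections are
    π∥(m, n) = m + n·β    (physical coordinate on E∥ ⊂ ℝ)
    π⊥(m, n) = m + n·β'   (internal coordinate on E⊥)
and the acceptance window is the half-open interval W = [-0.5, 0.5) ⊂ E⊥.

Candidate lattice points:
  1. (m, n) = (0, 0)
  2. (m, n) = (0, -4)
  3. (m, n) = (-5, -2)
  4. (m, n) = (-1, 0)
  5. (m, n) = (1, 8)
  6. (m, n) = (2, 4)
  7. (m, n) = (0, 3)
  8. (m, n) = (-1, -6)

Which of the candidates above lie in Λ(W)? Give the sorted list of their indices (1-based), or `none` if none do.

1, 8

Compute β' = (5−√29)/2 = -0.192582, so π⊥(m,n) = m -0.192582·n.
#1 (0,0): internal coord 0 + (0)·β' = +0.000000; +0.000000 ∈ [-0.5, 0.5) → IN Λ
#2 (0,-4): internal coord 0 + (-4)·β' = +0.770330; +0.770330 ∉ [-0.5, 0.5) → out
#3 (-5,-2): internal coord -5 + (-2)·β' = -4.614835; -4.614835 ∉ [-0.5, 0.5) → out
#4 (-1,0): internal coord -1 + (0)·β' = -1.000000; -1.000000 ∉ [-0.5, 0.5) → out
#5 (1,8): internal coord 1 + (8)·β' = -0.540659; -0.540659 ∉ [-0.5, 0.5) → out
#6 (2,4): internal coord 2 + (4)·β' = +1.229670; +1.229670 ∉ [-0.5, 0.5) → out
#7 (0,3): internal coord 0 + (3)·β' = -0.577747; -0.577747 ∉ [-0.5, 0.5) → out
#8 (-1,-6): internal coord -1 + (-6)·β' = +0.155494; +0.155494 ∈ [-0.5, 0.5) → IN Λ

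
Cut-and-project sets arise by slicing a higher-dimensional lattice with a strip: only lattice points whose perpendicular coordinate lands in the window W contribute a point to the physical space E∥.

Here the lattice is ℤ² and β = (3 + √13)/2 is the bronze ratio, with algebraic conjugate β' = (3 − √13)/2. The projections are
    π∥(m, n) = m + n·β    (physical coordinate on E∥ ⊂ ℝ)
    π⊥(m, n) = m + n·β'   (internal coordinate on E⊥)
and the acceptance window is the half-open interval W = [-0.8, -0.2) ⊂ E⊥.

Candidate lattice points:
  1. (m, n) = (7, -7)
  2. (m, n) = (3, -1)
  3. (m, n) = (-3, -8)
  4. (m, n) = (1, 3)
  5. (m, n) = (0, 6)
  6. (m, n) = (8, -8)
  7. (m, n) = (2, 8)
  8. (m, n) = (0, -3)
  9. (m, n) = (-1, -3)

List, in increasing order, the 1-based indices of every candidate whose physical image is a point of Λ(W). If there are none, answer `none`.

3, 7

β' = (3−√13)/2 ≈ -0.302776.
candidate 1: (m,n)=(7,-7) → π∥ = 7-7·β ≈ -16.119429, π⊥ = 7-7·β' ≈ 9.119429 ∉ [-0.8, -0.2) ⇒ out
candidate 2: (m,n)=(3,-1) → π∥ = 3-1·β ≈ -0.302776, π⊥ = 3-1·β' ≈ 3.302776 ∉ [-0.8, -0.2) ⇒ out
candidate 3: (m,n)=(-3,-8) → π∥ = -3-8·β ≈ -29.422205, π⊥ = -3-8·β' ≈ -0.577795 ∈ [-0.8, -0.2) ⇒ IN Λ
candidate 4: (m,n)=(1,3) → π∥ = 1+3·β ≈ 10.908327, π⊥ = 1+3·β' ≈ 0.091673 ∉ [-0.8, -0.2) ⇒ out
candidate 5: (m,n)=(0,6) → π∥ = 0+6·β ≈ 19.816654, π⊥ = 0+6·β' ≈ -1.816654 ∉ [-0.8, -0.2) ⇒ out
candidate 6: (m,n)=(8,-8) → π∥ = 8-8·β ≈ -18.422205, π⊥ = 8-8·β' ≈ 10.422205 ∉ [-0.8, -0.2) ⇒ out
candidate 7: (m,n)=(2,8) → π∥ = 2+8·β ≈ 28.422205, π⊥ = 2+8·β' ≈ -0.422205 ∈ [-0.8, -0.2) ⇒ IN Λ
candidate 8: (m,n)=(0,-3) → π∥ = 0-3·β ≈ -9.908327, π⊥ = 0-3·β' ≈ 0.908327 ∉ [-0.8, -0.2) ⇒ out
candidate 9: (m,n)=(-1,-3) → π∥ = -1-3·β ≈ -10.908327, π⊥ = -1-3·β' ≈ -0.091673 ∉ [-0.8, -0.2) ⇒ out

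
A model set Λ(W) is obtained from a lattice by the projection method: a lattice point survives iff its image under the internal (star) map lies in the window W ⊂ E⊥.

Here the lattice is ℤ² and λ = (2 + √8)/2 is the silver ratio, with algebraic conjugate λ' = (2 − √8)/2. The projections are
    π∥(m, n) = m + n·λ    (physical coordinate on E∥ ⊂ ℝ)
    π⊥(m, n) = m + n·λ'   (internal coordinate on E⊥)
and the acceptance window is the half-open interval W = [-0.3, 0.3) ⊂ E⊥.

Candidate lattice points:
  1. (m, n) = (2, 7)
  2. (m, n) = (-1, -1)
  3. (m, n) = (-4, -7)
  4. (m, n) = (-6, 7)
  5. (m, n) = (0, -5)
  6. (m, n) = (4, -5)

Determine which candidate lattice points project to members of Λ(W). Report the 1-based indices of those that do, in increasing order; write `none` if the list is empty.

none

λ' = (2−√8)/2 ≈ -0.4142.
[1] lift (2,7): star map gives -0.8995; window check -0.3 ≤ -0.8995 < 0.3 is false → out
[2] lift (-1,-1): star map gives -0.5858; window check -0.3 ≤ -0.5858 < 0.3 is false → out
[3] lift (-4,-7): star map gives -1.1005; window check -0.3 ≤ -1.1005 < 0.3 is false → out
[4] lift (-6,7): star map gives -8.8995; window check -0.3 ≤ -8.8995 < 0.3 is false → out
[5] lift (0,-5): star map gives 2.0711; window check -0.3 ≤ 2.0711 < 0.3 is false → out
[6] lift (4,-5): star map gives 6.0711; window check -0.3 ≤ 6.0711 < 0.3 is false → out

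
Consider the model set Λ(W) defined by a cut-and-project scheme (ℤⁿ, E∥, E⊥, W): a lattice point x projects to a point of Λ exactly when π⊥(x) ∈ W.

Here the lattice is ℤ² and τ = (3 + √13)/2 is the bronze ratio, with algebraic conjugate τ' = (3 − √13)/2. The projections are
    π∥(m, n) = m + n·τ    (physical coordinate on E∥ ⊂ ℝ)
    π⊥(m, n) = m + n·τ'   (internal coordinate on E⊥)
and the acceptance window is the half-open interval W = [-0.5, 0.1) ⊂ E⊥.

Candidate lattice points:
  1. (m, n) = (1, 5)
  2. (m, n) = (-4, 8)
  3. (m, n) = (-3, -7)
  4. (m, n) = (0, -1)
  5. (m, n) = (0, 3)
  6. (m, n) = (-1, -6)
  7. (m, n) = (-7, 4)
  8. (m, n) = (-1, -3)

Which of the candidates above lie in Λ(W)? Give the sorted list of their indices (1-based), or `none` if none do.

8

τ' = (3−√13)/2 ≈ -0.302776.
[1] lift (1,5): star map gives -0.513878; window check -0.5 ≤ -0.513878 < 0.1 is false → out
[2] lift (-4,8): star map gives -6.422205; window check -0.5 ≤ -6.422205 < 0.1 is false → out
[3] lift (-3,-7): star map gives -0.880571; window check -0.5 ≤ -0.880571 < 0.1 is false → out
[4] lift (0,-1): star map gives 0.302776; window check -0.5 ≤ 0.302776 < 0.1 is false → out
[5] lift (0,3): star map gives -0.908327; window check -0.5 ≤ -0.908327 < 0.1 is false → out
[6] lift (-1,-6): star map gives 0.816654; window check -0.5 ≤ 0.816654 < 0.1 is false → out
[7] lift (-7,4): star map gives -8.211103; window check -0.5 ≤ -8.211103 < 0.1 is false → out
[8] lift (-1,-3): star map gives -0.091673; window check -0.5 ≤ -0.091673 < 0.1 is true → IN Λ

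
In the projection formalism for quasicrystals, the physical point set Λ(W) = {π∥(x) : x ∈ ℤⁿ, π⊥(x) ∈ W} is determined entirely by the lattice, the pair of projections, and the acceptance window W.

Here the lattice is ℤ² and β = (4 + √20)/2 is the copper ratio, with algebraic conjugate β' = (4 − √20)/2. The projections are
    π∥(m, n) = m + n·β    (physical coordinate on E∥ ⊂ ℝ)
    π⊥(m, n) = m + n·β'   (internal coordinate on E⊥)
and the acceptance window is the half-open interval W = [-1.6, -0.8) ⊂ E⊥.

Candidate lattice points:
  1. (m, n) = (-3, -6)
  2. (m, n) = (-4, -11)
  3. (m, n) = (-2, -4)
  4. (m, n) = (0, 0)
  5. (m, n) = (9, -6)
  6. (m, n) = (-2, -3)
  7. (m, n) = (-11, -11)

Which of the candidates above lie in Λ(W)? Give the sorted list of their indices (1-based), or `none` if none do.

β' = (4−√20)/2 ≈ -0.236068.
[1] lift (-3,-6): star map gives -1.583592; window check -1.6 ≤ -1.583592 < -0.8 is true → IN Λ
[2] lift (-4,-11): star map gives -1.403252; window check -1.6 ≤ -1.403252 < -0.8 is true → IN Λ
[3] lift (-2,-4): star map gives -1.055728; window check -1.6 ≤ -1.055728 < -0.8 is true → IN Λ
[4] lift (0,0): star map gives 0.000000; window check -1.6 ≤ 0.000000 < -0.8 is false → out
[5] lift (9,-6): star map gives 10.416408; window check -1.6 ≤ 10.416408 < -0.8 is false → out
[6] lift (-2,-3): star map gives -1.291796; window check -1.6 ≤ -1.291796 < -0.8 is true → IN Λ
[7] lift (-11,-11): star map gives -8.403252; window check -1.6 ≤ -8.403252 < -0.8 is false → out

1, 2, 3, 6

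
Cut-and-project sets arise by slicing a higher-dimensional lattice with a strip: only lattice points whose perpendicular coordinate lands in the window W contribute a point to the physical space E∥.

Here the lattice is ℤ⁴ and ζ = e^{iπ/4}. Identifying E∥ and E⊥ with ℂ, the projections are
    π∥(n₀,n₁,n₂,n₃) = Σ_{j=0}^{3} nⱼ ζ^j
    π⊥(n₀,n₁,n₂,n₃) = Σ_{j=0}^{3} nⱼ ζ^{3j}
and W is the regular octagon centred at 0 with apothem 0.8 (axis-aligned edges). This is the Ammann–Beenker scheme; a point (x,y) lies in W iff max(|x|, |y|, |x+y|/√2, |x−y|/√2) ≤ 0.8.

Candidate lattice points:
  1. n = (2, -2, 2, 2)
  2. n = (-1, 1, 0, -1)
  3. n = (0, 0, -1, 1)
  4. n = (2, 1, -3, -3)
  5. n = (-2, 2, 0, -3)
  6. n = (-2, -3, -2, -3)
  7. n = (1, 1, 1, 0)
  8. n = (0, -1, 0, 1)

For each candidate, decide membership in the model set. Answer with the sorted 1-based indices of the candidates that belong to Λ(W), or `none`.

Internal map: ζ^{3j} for j=0..3 gives (1,0), (−√2/2,√2/2), (0,−1), (√2/2,√2/2).
candidate 1: n = (2, -2, 2, 2) → π⊥ ≈ (+4.8284, -2.0000); max(|x|,|y|,|x±y|/√2) = 4.8284 > 0.8 ⇒ ∉ W
candidate 2: n = (-1, 1, 0, -1) → π⊥ ≈ (-2.4142, +0.0000); max(|x|,|y|,|x±y|/√2) = 2.4142 > 0.8 ⇒ ∉ W
candidate 3: n = (0, 0, -1, 1) → π⊥ ≈ (+0.7071, +1.7071); max(|x|,|y|,|x±y|/√2) = 1.7071 > 0.8 ⇒ ∉ W
candidate 4: n = (2, 1, -3, -3) → π⊥ ≈ (-0.8284, +1.5858); max(|x|,|y|,|x±y|/√2) = 1.7071 > 0.8 ⇒ ∉ W
candidate 5: n = (-2, 2, 0, -3) → π⊥ ≈ (-5.5355, -0.7071); max(|x|,|y|,|x±y|/√2) = 5.5355 > 0.8 ⇒ ∉ W
candidate 6: n = (-2, -3, -2, -3) → π⊥ ≈ (-2.0000, -2.2426); max(|x|,|y|,|x±y|/√2) = 3.0000 > 0.8 ⇒ ∉ W
candidate 7: n = (1, 1, 1, 0) → π⊥ ≈ (+0.2929, -0.2929); max(|x|,|y|,|x±y|/√2) = 0.4142 ≤ 0.8 ⇒ ∈ W
candidate 8: n = (0, -1, 0, 1) → π⊥ ≈ (+1.4142, +0.0000); max(|x|,|y|,|x±y|/√2) = 1.4142 > 0.8 ⇒ ∉ W

7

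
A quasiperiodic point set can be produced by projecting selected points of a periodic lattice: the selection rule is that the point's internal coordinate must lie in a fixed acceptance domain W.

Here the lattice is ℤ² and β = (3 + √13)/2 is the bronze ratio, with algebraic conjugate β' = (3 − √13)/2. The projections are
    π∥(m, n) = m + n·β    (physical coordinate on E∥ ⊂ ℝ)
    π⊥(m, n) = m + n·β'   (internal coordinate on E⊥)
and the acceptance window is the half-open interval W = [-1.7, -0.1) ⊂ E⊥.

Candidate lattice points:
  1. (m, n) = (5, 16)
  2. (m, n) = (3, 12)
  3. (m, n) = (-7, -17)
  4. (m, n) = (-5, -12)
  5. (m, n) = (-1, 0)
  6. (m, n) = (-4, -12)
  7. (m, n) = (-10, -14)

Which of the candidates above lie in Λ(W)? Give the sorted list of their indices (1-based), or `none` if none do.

β' = (3−√13)/2 ≈ -0.302776.
#1 (5,16): internal coord 5 + (16)·β' = +0.155590; +0.155590 ∉ [-1.7, -0.1) → out
#2 (3,12): internal coord 3 + (12)·β' = -0.633308; -0.633308 ∈ [-1.7, -0.1) → IN Λ
#3 (-7,-17): internal coord -7 + (-17)·β' = -1.852814; -1.852814 ∉ [-1.7, -0.1) → out
#4 (-5,-12): internal coord -5 + (-12)·β' = -1.366692; -1.366692 ∈ [-1.7, -0.1) → IN Λ
#5 (-1,0): internal coord -1 + (0)·β' = -1.000000; -1.000000 ∈ [-1.7, -0.1) → IN Λ
#6 (-4,-12): internal coord -4 + (-12)·β' = -0.366692; -0.366692 ∈ [-1.7, -0.1) → IN Λ
#7 (-10,-14): internal coord -10 + (-14)·β' = -5.761141; -5.761141 ∉ [-1.7, -0.1) → out

2, 4, 5, 6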